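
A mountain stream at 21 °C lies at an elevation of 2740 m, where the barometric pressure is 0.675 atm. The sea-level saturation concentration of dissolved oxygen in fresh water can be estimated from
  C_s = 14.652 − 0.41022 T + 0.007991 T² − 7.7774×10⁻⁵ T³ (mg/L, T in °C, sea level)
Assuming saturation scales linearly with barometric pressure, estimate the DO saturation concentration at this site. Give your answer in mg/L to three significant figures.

C_s ≈ 5.97 mg/L

At sea level: C_s = 14.652 − 0.41022×21 + 0.007991×21² − 7.7774×10⁻⁵×21³ = 8.841 mg/L.
Pressure correction: C_s' = 8.841 × 0.675 = 5.968 mg/L.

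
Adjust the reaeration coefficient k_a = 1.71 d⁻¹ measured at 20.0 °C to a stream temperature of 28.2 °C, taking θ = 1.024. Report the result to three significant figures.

k_a ≈ 2.08 d⁻¹

k_a(T₂) = k_a(T₁) · θ^(T₂−T₁) = 1.71 × 1.024^(28.2−20.0)
= 1.71 × 1.024^8.20 = 1.71 × 1.215 = 2.077 d⁻¹.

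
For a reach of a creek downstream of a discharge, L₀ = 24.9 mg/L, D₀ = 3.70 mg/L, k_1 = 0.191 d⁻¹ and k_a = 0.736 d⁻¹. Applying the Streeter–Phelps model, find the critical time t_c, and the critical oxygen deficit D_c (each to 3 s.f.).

t_c ≈ 1.46 d; D_c ≈ 4.89 mg/L

t_c = [1/(k_a−k_1)] ln[(k_a/k_1)(1 − D₀(k_a−k_1)/(k_1 L₀))]
= [1/(0.736−0.191)] ln[(0.736/0.191)(1 − 3.70×0.5450/(0.191×24.9))]
= (1/0.5450) ln[3.853 × 0.5760] = 1.835 × ln(2.220) = 1.835 × 0.7973 = 1.463 d.
L(t_c) = L₀ e^(−k_1 t_c) = 24.9 × 0.7562 = 18.83 mg/L, and at the critical point k_a D_c = k_1 L, so D_c = (0.191/0.736) × 18.83 = 4.887 mg/L.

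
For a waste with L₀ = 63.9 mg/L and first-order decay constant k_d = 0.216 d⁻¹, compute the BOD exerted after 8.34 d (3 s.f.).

y_t = L₀(1 − e^(−k_d t)) = 63.9 × (1 − e^(−0.216×8.34))
= 63.9 × (1 − 0.1651) = 63.9 × 0.8349 = 53.35 mg/L.

y ≈ 53.4 mg/L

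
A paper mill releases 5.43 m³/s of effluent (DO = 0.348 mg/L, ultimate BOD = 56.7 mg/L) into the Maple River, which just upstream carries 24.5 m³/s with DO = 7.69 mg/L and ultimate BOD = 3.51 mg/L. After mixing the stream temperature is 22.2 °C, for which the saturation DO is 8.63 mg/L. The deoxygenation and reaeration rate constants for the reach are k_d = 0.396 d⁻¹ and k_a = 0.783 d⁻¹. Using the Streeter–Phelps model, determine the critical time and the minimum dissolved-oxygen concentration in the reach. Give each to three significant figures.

Mixed DO = (24.5×7.69 + 5.43×0.348)/(24.5+5.43) = 190.3/29.93 = 6.358 mg/L.
Mixed L₀ = (24.5×3.51 + 5.43×56.7)/(29.93) = 393.9/29.93 = 13.16 mg/L.
Initial deficit D₀ = C_s − DO₀ = 8.63 − 6.358 = 2.272 mg/L.
t_c = (1/0.3870) ln[(0.783/0.396)(1 − 2.272×0.3870/(0.396×13.16))] = 2.584 × ln(1.644) = 1.284 d.
D_c = (0.396/0.783) × 13.16 × e^(−0.396×1.284) = 0.5057 × 13.16 × 0.6014 = 4.003 mg/L.
Minimum DO = 8.63 − 4.003 = 4.627 mg/L.

t_c ≈ 1.28 d; minimum DO ≈ 4.63 mg/L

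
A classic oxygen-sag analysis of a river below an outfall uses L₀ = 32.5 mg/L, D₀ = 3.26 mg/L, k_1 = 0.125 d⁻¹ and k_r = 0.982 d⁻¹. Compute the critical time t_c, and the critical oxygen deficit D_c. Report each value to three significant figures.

t_c ≈ 1.05 d; D_c ≈ 3.63 mg/L

At the critical point dD/dt = 0, so k_1 L₀ e^(−k_1 t) = k_r D. Substituting D(t) from the Streeter–Phelps equation and solving for t gives
t_c = ln[(k_r/k_1)(1 − D₀(k_r−k_1)/(k_1 L₀))] / (k_r−k_1).
Here k_r−k_1 = 0.8570 d⁻¹ and 1 − D₀(k_r−k_1)/(k_1 L₀) = 1 − 3.26×0.8570/(0.125×32.5) = 0.3123, so
t_c = ln(7.856 × 0.3123) / 0.8570 = 0.8975 / 0.8570 = 1.047 d.
D_c = (k_1/k_r) L₀ e^(−k_1 t_c) = (0.125/0.982) × 32.5 × e^(−0.125×1.047) = 0.1273 × 32.5 × 0.8773 = 3.629 mg/L.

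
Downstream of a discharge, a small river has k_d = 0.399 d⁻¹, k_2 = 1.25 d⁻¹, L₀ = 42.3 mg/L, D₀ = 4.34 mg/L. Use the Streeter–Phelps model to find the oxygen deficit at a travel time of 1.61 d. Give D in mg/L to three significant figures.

D ≈ 8.36 mg/L

k_d L₀/(k_2−k_d) = 0.399×42.3/(1.25−0.399) = 16.88/0.8510 = 19.83 mg/L.
e^(−k_d t) = e^(−0.399×1.610) = 0.5260; e^(−k_2 t) = e^(−1.25×1.610) = 0.1337.
D = 19.83 × (0.5260 − 0.1337) + 4.34 × 0.1337 = 7.782 + 0.5801 = 8.362 mg/L.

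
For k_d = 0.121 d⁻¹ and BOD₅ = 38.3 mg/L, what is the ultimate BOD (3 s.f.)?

L₀ ≈ 84.4 mg/L

BOD₅ = L₀(1 − e^(−5k_d)) ⇒ L₀ = BOD₅ / (1 − e^(−5×0.121))
= 38.3 / (1 − 0.5461) = 38.3 / 0.4539 = 84.38 mg/L.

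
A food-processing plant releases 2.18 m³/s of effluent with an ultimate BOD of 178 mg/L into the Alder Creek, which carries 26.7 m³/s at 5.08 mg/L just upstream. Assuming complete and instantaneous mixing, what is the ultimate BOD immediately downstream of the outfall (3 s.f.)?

Flow-weighted mixing: C = (Q_r C_r + Q_w C_w)/(Q_r + Q_w)
= (26.7×5.08 + 2.18×178)/(26.7 + 2.18) = 523.7/28.88 = 18.13 mg/L.

18.1 mg/L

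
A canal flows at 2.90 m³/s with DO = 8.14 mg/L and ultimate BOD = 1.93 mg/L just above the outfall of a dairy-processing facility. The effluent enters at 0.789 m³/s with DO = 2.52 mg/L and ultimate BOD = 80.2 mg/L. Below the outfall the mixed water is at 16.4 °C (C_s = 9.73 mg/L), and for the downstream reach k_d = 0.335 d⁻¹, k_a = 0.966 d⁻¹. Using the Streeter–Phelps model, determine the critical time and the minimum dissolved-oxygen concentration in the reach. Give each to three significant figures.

t_c ≈ 1.15 d; minimum DO ≈ 5.33 mg/L

Mixed DO = (2.90×8.14 + 0.789×2.52)/(2.90+0.789) = 25.59/3.689 = 6.938 mg/L.
Mixed L₀ = (2.90×1.93 + 0.789×80.2)/(3.689) = 68.87/3.689 = 18.67 mg/L.
Initial deficit D₀ = C_s − DO₀ = 9.73 − 6.938 = 2.792 mg/L.
t_c = (1/0.6310) ln[(0.966/0.335)(1 − 2.792×0.6310/(0.335×18.67))] = 1.585 × ln(2.071) = 1.154 d.
D_c = (0.335/0.966) × 18.67 × e^(−0.335×1.154) = 0.3468 × 18.67 × 0.6794 = 4.399 mg/L.
Minimum DO = 9.73 − 4.399 = 5.331 mg/L.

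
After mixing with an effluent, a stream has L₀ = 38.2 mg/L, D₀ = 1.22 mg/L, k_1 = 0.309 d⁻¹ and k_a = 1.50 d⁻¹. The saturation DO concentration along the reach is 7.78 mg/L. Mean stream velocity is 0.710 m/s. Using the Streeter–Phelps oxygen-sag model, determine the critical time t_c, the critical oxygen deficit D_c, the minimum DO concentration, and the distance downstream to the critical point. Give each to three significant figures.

With k_a/k_1 = 4.854 and 1 − D₀(k_a−k_1)/(k_1 L₀) = 0.8769,
t_c = ln(4.854 × 0.8769) / (1.50 − 0.309) = ln(4.257) / 1.191 = 1.449/1.191 = 1.216 d.
L(t_c) = L₀ e^(−k_1 t_c) = 38.2 × 0.6867 = 26.23 mg/L, and at the critical point k_a D_c = k_1 L, so D_c = (0.309/1.50) × 26.23 = 5.404 mg/L.
Minimum DO = C_s − D_c = 7.78 − 5.404 = 2.376 mg/L.
x_c = v t_c = 0.710 m/s × 1.216 d × 86400 s/d = 74610 m ≈ 74.6 km.

t_c ≈ 1.22 d; D_c ≈ 5.40 mg/L; min DO ≈ 2.38 mg/L; x_c ≈ 74.6 km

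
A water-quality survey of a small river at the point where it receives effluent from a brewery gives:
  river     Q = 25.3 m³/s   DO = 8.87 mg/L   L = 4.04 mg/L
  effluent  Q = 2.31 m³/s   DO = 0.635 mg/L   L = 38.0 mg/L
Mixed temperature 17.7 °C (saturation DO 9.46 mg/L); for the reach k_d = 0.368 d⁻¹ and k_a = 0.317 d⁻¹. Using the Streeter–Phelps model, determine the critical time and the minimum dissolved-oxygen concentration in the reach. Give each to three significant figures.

t_c ≈ 2.43 d; minimum DO ≈ 6.19 mg/L

Mixed DO = (25.3×8.87 + 2.31×0.635)/(25.3+2.31) = 225.9/27.61 = 8.181 mg/L.
Mixed L₀ = (25.3×4.04 + 2.31×38.0)/(27.61) = 190.0/27.61 = 6.881 mg/L.
Initial deficit D₀ = C_s − DO₀ = 9.46 − 8.181 = 1.279 mg/L.
t_c = (1/-0.05100) ln[(0.317/0.368)(1 − 1.279×-0.05100/(0.368×6.881))] = -19.61 × ln(0.8836) = 2.426 d.
D_c = (0.368/0.317) × 6.881 × e^(−0.368×2.426) = 1.161 × 6.881 × 0.4095 = 3.271 mg/L.
Minimum DO = 9.46 − 3.271 = 6.189 mg/L.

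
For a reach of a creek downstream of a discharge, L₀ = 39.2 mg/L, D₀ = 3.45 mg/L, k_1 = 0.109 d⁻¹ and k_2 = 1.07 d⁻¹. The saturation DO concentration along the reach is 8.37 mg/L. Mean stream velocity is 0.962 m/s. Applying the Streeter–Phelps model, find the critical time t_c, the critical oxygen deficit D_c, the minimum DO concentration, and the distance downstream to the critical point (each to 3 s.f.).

t_c ≈ 0.820 d; D_c ≈ 3.65 mg/L; min DO ≈ 4.72 mg/L; x_c ≈ 68.2 km

t_c = [1/(k_2−k_1)] ln[(k_2/k_1)(1 − D₀(k_2−k_1)/(k_1 L₀))]
= [1/(1.07−0.109)] ln[(1.07/0.109)(1 − 3.45×0.9610/(0.109×39.2))]
= (1/0.9610) ln[9.817 × 0.2241] = 1.041 × ln(2.199) = 1.041 × 0.7882 = 0.8202 d.
D_c = (k_1/k_2) L₀ e^(−k_1 t_c) = (0.109/1.07) × 39.2 × e^(−0.109×0.8202) = 0.1019 × 39.2 × 0.9145 = 3.652 mg/L.
Minimum DO = C_s − D_c = 8.37 − 3.652 = 4.718 mg/L.
x_c = v t_c = 0.962 m/s × 0.8202 d × 86400 s/d = 68170 m ≈ 68.2 km.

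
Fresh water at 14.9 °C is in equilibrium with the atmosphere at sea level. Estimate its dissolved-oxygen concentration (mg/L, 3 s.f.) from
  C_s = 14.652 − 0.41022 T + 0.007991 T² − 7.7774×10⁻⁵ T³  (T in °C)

C_s = 14.652 − 0.41022×14.9 + 0.007991×14.9² − 7.7774×10⁻⁵×14.9³ = 10.06 mg/L.

C_s ≈ 10.1 mg/L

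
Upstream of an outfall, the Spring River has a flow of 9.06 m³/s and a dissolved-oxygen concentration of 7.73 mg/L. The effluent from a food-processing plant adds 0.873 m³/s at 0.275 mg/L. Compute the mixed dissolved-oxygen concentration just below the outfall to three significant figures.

7.07 mg/L

Flow-weighted mixing: C = (Q_r C_r + Q_w C_w)/(Q_r + Q_w)
= (9.06×7.73 + 0.873×0.275)/(9.06 + 0.873) = 70.27/9.933 = 7.075 mg/L.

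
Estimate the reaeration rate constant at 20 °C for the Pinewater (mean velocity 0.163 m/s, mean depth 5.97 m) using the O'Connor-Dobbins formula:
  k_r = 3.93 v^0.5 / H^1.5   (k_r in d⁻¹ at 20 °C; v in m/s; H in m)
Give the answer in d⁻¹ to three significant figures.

k_r ≈ 0.109 d⁻¹

k_r = 3.93 × 0.163^0.5 / 5.97^1.5 = 3.93 × 0.4037 / 14.59 = 0.1088 d⁻¹.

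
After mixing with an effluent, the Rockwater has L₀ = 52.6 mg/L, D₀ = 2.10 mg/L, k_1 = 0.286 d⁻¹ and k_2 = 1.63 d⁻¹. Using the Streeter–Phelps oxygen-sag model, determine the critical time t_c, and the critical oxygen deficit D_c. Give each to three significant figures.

t_c ≈ 1.14 d; D_c ≈ 6.66 mg/L

t_c = [1/(k_2−k_1)] ln[(k_2/k_1)(1 − D₀(k_2−k_1)/(k_1 L₀))]
= [1/(1.63−0.286)] ln[(1.63/0.286)(1 − 2.10×1.344/(0.286×52.6))]
= (1/1.344) ln[5.699 × 0.8124] = 0.7440 × ln(4.630) = 0.7440 × 1.533 = 1.140 d.
D_c = (k_1/k_2) L₀ e^(−k_1 t_c) = (0.286/1.63) × 52.6 × e^(−0.286×1.140) = 0.1755 × 52.6 × 0.7217 = 6.661 mg/L.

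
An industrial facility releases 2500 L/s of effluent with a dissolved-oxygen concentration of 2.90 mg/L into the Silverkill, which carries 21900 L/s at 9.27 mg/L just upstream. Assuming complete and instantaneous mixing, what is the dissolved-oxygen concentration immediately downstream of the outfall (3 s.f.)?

8.62 mg/L

Flow-weighted mixing: C = (Q_r C_r + Q_w C_w)/(Q_r + Q_w)
= (21900×9.27 + 2500×2.90)/(21900 + 2500) = 210300/24400 = 8.617 mg/L.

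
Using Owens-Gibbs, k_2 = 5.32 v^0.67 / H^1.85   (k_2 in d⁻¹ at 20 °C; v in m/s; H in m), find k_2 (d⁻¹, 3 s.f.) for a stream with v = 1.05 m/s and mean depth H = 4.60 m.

k_2 = 5.32 × 1.05^0.67 / 4.60^1.85 = 5.32 × 1.033 / 16.83 = 0.3266 d⁻¹.

k_2 ≈ 0.327 d⁻¹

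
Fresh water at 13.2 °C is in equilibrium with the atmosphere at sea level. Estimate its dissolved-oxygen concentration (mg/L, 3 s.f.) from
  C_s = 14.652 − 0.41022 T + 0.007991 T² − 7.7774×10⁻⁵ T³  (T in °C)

C_s = 14.652 − 0.41022×13.2 + 0.007991×13.2² − 7.7774×10⁻⁵×13.2³ = 10.45 mg/L.

C_s ≈ 10.5 mg/L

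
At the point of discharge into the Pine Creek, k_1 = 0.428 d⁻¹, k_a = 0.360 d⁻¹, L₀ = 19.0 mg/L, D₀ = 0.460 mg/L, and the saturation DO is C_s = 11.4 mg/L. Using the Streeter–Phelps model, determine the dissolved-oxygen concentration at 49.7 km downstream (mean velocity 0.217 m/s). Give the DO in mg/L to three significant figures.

DO ≈ 3.63 mg/L

Travel time t = x/v = 49.7 km / (0.217 m/s) = 49700 m / 0.217 m/s = 229000 s = 2.651 d.
k_1 L₀/(k_a−k_1) = 0.428×19.0/(0.360−0.428) = 8.132/-0.06800 = -119.6 mg/L.
e^(−k_1 t) = e^(−0.428×2.651) = 0.3216; e^(−k_a t) = e^(−0.360×2.651) = 0.3851.
D = -119.6 × (0.3216 − 0.3851) + 0.460 × 0.3851 = 7.596 + 0.1771 = 7.773 mg/L.
DO = C_s − D = 11.4 − 7.773 = 3.627 mg/L.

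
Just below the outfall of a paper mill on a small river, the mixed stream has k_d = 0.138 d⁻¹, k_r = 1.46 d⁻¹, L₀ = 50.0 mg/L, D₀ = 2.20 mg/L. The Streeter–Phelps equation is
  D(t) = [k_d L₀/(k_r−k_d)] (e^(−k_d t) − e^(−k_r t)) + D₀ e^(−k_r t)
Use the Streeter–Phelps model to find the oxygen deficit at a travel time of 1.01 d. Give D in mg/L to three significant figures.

k_d L₀/(k_r−k_d) = 0.138×50.0/(1.46−0.138) = 6.900/1.322 = 5.219 mg/L.
e^(−k_d t) = e^(−0.138×1.010) = 0.8699; e^(−k_r t) = e^(−1.46×1.010) = 0.2289.
D = 5.219 × (0.8699 − 0.2289) + 2.20 × 0.2289 = 3.346 + 0.5035 = 3.849 mg/L.

D ≈ 3.85 mg/L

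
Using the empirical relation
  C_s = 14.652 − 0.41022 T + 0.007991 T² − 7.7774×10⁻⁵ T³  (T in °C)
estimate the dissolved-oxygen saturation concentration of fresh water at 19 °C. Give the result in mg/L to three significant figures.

C_s ≈ 9.21 mg/L

C_s = 14.652 − 0.41022×19 + 0.007991×19² − 7.7774×10⁻⁵×19³ = 9.209 mg/L.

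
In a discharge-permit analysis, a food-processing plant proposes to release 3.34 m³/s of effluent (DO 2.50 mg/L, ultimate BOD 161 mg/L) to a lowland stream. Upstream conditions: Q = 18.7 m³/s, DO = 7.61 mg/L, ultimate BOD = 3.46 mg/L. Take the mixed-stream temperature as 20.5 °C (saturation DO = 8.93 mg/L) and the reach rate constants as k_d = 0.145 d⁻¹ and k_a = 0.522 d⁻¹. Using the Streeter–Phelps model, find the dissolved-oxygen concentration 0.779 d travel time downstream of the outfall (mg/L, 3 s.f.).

Mixed DO = (18.7×7.61 + 3.34×2.50)/(18.7+3.34) = 150.7/22.04 = 6.836 mg/L.
Mixed L₀ = (18.7×3.46 + 3.34×161)/(22.04) = 602.4/22.04 = 27.33 mg/L.
Initial deficit D₀ = C_s − DO₀ = 8.93 − 6.836 = 2.094 mg/L.
D(0.779) = [0.145×27.33/(0.522−0.145)](e^(−0.145×0.779) − e^(−0.522×0.779)) + 2.094 e^(−0.522×0.779)
= 10.51 × (0.8932 − 0.6659) + 2.094 × 0.6659 = 3.784 mg/L.
DO = 8.93 − 3.784 = 5.146 mg/L.

DO ≈ 5.15 mg/L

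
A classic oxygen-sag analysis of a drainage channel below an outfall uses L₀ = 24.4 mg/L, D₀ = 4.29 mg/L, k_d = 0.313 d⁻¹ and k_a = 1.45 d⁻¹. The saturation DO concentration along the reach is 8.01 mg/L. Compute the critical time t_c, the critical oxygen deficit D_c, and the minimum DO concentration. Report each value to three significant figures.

t_c ≈ 0.453 d; D_c ≈ 4.57 mg/L; min DO ≈ 3.44 mg/L

At the critical point dD/dt = 0, so k_d L₀ e^(−k_d t) = k_a D. Substituting D(t) from the Streeter–Phelps equation and solving for t gives
t_c = ln[(k_a/k_d)(1 − D₀(k_a−k_d)/(k_d L₀))] / (k_a−k_d).
Here k_a−k_d = 1.137 d⁻¹ and 1 − D₀(k_a−k_d)/(k_d L₀) = 1 − 4.29×1.137/(0.313×24.4) = 0.3613, so
t_c = ln(4.633 × 0.3613) / 1.137 = 0.5151 / 1.137 = 0.4531 d.
L(t_c) = L₀ e^(−k_d t_c) = 24.4 × 0.8678 = 21.17 mg/L, and at the critical point k_a D_c = k_d L, so D_c = (0.313/1.45) × 21.17 = 4.571 mg/L.
Minimum DO = C_s − D_c = 8.01 − 4.571 = 3.439 mg/L.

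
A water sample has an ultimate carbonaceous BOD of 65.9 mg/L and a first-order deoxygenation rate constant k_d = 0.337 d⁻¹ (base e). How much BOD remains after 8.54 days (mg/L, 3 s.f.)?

L ≈ 3.71 mg/L

L_t = L₀ e^(−k_d t) = 65.9 × e^(−0.337×8.54) = 65.9 × 0.05625 = 3.707 mg/L.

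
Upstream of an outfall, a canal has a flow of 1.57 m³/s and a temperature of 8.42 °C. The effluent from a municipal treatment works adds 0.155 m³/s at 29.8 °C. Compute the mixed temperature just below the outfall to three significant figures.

10.3 °C

Flow-weighted mixing: C = (Q_r C_r + Q_w C_w)/(Q_r + Q_w)
= (1.57×8.42 + 0.155×29.8)/(1.57 + 0.155) = 17.84/1.725 = 10.34 °C.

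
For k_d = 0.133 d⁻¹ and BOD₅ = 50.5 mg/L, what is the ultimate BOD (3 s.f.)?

L₀ ≈ 104 mg/L

BOD₅ = L₀(1 − e^(−5k_d)) ⇒ L₀ = BOD₅ / (1 − e^(−5×0.133))
= 50.5 / (1 − 0.5143) = 50.5 / 0.4857 = 104.0 mg/L.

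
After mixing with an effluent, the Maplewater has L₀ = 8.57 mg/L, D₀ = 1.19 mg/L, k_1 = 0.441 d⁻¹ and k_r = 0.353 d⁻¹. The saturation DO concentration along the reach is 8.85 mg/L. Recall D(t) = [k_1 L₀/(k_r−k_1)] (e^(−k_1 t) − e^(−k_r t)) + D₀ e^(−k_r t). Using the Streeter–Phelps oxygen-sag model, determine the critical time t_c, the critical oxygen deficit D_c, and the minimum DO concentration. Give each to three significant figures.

t_c = [1/(k_r−k_1)] ln[(k_r/k_1)(1 − D₀(k_r−k_1)/(k_1 L₀))]
= [1/(0.353−0.441)] ln[(0.353/0.441)(1 − 1.19×-0.08800/(0.441×8.57))]
= (1/-0.08800) ln[0.8005 × 1.028] = -11.36 × ln(0.8226) = -11.36 × -0.1952 = 2.219 d.
D_c = (k_1/k_r) L₀ e^(−k_1 t_c) = (0.441/0.353) × 8.57 × e^(−0.441×2.219) = 1.249 × 8.57 × 0.3759 = 4.024 mg/L.
Minimum DO = C_s − D_c = 8.85 − 4.024 = 4.826 mg/L.

t_c ≈ 2.22 d; D_c ≈ 4.02 mg/L; min DO ≈ 4.83 mg/L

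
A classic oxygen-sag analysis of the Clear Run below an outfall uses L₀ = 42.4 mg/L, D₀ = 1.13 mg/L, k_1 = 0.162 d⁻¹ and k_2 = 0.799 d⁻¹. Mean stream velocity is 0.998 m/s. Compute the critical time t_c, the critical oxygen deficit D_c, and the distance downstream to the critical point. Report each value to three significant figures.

t_c ≈ 2.33 d; D_c ≈ 5.89 mg/L; x_c ≈ 201 km

With k_2/k_1 = 4.932 and 1 − D₀(k_2−k_1)/(k_1 L₀) = 0.8952,
t_c = ln(4.932 × 0.8952) / (0.799 − 0.162) = ln(4.415) / 0.6370 = 1.485/0.6370 = 2.331 d.
L(t_c) = L₀ e^(−k_1 t_c) = 42.4 × 0.6855 = 29.06 mg/L, and at the critical point k_2 D_c = k_1 L, so D_c = (0.162/0.799) × 29.06 = 5.893 mg/L.
x_c = v t_c = 0.998 m/s × 2.331 d × 86400 s/d = 201000 m ≈ 201 km.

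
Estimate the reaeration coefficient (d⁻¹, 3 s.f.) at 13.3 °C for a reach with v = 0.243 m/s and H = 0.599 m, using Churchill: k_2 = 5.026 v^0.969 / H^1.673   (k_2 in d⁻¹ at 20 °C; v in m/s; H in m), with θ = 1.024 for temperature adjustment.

k_2(20) = 5.026 × 0.243^0.969 / 0.599^1.673 = 5.026 × 0.2539 / 0.4243 = 3.008 d⁻¹.
k_2(13.3) = 3.008 × 1.024^(13.3−20) = 3.008 × 0.8531 = 2.566 d⁻¹.

k_2 ≈ 2.57 d⁻¹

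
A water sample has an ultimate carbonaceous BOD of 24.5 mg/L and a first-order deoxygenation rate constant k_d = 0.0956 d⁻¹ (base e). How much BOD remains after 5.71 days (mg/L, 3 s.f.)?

L_t = L₀ e^(−k_d t) = 24.5 × e^(−0.0956×5.71) = 24.5 × 0.5793 = 14.19 mg/L.

L ≈ 14.2 mg/L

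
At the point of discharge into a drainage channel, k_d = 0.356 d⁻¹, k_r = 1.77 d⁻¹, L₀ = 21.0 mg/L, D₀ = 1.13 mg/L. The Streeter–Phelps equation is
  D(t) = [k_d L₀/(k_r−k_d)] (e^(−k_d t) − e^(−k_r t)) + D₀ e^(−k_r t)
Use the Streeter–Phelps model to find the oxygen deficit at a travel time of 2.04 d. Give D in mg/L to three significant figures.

D ≈ 2.45 mg/L

k_d L₀/(k_r−k_d) = 0.356×21.0/(1.77−0.356) = 7.476/1.414 = 5.287 mg/L.
e^(−k_d t) = e^(−0.356×2.040) = 0.4837; e^(−k_r t) = e^(−1.77×2.040) = 0.02703.
D = 5.287 × (0.4837 − 0.02703) + 1.13 × 0.02703 = 2.415 + 0.03054 = 2.445 mg/L.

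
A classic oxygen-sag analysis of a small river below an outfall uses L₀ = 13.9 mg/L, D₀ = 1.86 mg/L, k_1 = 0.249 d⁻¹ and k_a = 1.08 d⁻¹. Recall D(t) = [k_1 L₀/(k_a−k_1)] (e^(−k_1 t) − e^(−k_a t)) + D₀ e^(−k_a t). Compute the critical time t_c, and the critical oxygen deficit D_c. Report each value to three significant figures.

t_c ≈ 1.05 d; D_c ≈ 2.47 mg/L

t_c = [1/(k_a−k_1)] ln[(k_a/k_1)(1 − D₀(k_a−k_1)/(k_1 L₀))]
= [1/(1.08−0.249)] ln[(1.08/0.249)(1 − 1.86×0.8310/(0.249×13.9))]
= (1/0.8310) ln[4.337 × 0.5534] = 1.203 × ln(2.400) = 1.203 × 0.8756 = 1.054 d.
D_c = (k_1/k_a) L₀ e^(−k_1 t_c) = (0.249/1.08) × 13.9 × e^(−0.249×1.054) = 0.2306 × 13.9 × 0.7692 = 2.465 mg/L.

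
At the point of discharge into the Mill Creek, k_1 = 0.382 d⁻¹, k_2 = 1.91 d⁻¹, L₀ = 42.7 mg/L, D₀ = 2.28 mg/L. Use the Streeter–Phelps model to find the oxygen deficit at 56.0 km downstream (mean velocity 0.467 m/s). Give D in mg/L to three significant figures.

D ≈ 5.69 mg/L

Travel time t = x/v = 56.0 km / (0.467 m/s) = 56000 m / 0.467 m/s = 119900 s = 1.388 d.
k_1 L₀/(k_2−k_1) = 0.382×42.7/(1.91−0.382) = 16.31/1.528 = 10.68 mg/L.
e^(−k_1 t) = e^(−0.382×1.388) = 0.5885; e^(−k_2 t) = e^(−1.91×1.388) = 0.07059.
D = 10.68 × (0.5885 − 0.07059) + 2.28 × 0.07059 = 5.529 + 0.1609 = 5.690 mg/L.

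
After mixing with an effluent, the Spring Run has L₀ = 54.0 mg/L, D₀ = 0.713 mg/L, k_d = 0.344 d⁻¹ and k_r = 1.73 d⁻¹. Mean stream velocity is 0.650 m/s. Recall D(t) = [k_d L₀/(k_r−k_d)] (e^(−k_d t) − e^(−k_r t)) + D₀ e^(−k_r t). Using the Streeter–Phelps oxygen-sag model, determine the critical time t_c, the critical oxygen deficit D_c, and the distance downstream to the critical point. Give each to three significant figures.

With k_r/k_d = 5.029 and 1 − D₀(k_r−k_d)/(k_d L₀) = 0.9468,
t_c = ln(5.029 × 0.9468) / (1.73 − 0.344) = ln(4.762) / 1.386 = 1.561/1.386 = 1.126 d.
L(t_c) = L₀ e^(−k_d t_c) = 54.0 × 0.6789 = 36.66 mg/L, and at the critical point k_r D_c = k_d L, so D_c = (0.344/1.73) × 36.66 = 7.289 mg/L.
x_c = v t_c = 0.650 m/s × 1.126 d × 86400 s/d = 63230 m ≈ 63.2 km.

t_c ≈ 1.13 d; D_c ≈ 7.29 mg/L; x_c ≈ 63.2 km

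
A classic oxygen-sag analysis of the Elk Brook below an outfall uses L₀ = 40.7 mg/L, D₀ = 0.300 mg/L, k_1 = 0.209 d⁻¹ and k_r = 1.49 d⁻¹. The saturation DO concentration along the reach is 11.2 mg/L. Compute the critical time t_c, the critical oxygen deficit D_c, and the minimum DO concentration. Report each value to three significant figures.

t_c ≈ 1.50 d; D_c ≈ 4.17 mg/L; min DO ≈ 7.03 mg/L

With k_r/k_1 = 7.129 and 1 − D₀(k_r−k_1)/(k_1 L₀) = 0.9548,
t_c = ln(7.129 × 0.9548) / (1.49 − 0.209) = ln(6.807) / 1.281 = 1.918/1.281 = 1.497 d.
L(t_c) = L₀ e^(−k_1 t_c) = 40.7 × 0.7313 = 29.76 mg/L, and at the critical point k_r D_c = k_1 L, so D_c = (0.209/1.49) × 29.76 = 4.175 mg/L.
Minimum DO = C_s − D_c = 11.2 − 4.175 = 7.025 mg/L.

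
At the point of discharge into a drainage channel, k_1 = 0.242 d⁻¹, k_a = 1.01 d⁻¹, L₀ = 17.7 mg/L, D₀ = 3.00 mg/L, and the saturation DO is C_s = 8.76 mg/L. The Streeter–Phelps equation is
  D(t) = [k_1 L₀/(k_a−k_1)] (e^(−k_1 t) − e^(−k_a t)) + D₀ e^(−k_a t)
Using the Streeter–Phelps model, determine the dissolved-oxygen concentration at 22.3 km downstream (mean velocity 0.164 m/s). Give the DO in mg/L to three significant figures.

Travel time t = x/v = 22.3 km / (0.164 m/s) = 22300 m / 0.164 m/s = 136000 s = 1.574 d.
k_1 L₀/(k_a−k_1) = 0.242×17.7/(1.01−0.242) = 4.283/0.7680 = 5.577 mg/L.
e^(−k_1 t) = e^(−0.242×1.574) = 0.6833; e^(−k_a t) = e^(−1.01×1.574) = 0.2040.
D = 5.577 × (0.6833 − 0.2040) + 3.00 × 0.2040 = 2.673 + 0.6121 = 3.285 mg/L.
DO = C_s − D = 8.76 − 3.285 = 5.475 mg/L.

DO ≈ 5.47 mg/L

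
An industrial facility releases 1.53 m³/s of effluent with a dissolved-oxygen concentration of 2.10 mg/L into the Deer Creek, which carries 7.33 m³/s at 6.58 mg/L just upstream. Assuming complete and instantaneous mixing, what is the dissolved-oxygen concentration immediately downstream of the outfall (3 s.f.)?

5.81 mg/L

Flow-weighted mixing: C = (Q_r C_r + Q_w C_w)/(Q_r + Q_w)
= (7.33×6.58 + 1.53×2.10)/(7.33 + 1.53) = 51.44/8.860 = 5.806 mg/L.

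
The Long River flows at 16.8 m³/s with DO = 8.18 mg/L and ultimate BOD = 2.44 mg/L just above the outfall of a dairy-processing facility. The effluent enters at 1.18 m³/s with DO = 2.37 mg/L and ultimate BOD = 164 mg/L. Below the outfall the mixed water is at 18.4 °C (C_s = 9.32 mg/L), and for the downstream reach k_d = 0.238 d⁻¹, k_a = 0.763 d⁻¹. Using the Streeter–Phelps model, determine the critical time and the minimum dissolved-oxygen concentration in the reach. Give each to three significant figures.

Mixed DO = (16.8×8.18 + 1.18×2.37)/(16.8+1.18) = 140.2/17.98 = 7.799 mg/L.
Mixed L₀ = (16.8×2.44 + 1.18×164)/(17.98) = 234.5/17.98 = 13.04 mg/L.
Initial deficit D₀ = C_s − DO₀ = 9.32 − 7.799 = 1.521 mg/L.
t_c = (1/0.5250) ln[(0.763/0.238)(1 − 1.521×0.5250/(0.238×13.04))] = 1.905 × ln(2.381) = 1.652 d.
D_c = (0.238/0.763) × 13.04 × e^(−0.238×1.652) = 0.3119 × 13.04 × 0.6748 = 2.746 mg/L.
Minimum DO = 9.32 − 2.746 = 6.574 mg/L.

t_c ≈ 1.65 d; minimum DO ≈ 6.57 mg/L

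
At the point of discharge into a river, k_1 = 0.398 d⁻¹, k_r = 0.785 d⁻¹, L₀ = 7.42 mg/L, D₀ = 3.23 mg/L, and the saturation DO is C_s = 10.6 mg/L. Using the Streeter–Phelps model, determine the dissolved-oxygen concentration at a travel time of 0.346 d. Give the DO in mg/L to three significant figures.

k_1 L₀/(k_r−k_1) = 0.398×7.42/(0.785−0.398) = 2.953/0.3870 = 7.631 mg/L.
e^(−k_1 t) = e^(−0.398×0.3460) = 0.8714; e^(−k_r t) = e^(−0.785×0.3460) = 0.7622.
D = 7.631 × (0.8714 − 0.7622) + 3.23 × 0.7622 = 0.8333 + 2.462 = 3.295 mg/L.
DO = C_s − D = 10.6 − 3.295 = 7.305 mg/L.

DO ≈ 7.30 mg/L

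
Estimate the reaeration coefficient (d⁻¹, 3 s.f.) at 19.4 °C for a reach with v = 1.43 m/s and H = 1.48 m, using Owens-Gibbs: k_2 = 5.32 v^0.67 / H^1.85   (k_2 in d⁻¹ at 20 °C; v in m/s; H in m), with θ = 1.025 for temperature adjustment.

k_2 ≈ 3.23 d⁻¹

k_2(20) = 5.32 × 1.43^0.67 / 1.48^1.85 = 5.32 × 1.271 / 2.065 = 3.273 d⁻¹.
k_2(19.4) = 3.273 × 1.025^(19.4−20) = 3.273 × 0.9853 = 3.225 d⁻¹.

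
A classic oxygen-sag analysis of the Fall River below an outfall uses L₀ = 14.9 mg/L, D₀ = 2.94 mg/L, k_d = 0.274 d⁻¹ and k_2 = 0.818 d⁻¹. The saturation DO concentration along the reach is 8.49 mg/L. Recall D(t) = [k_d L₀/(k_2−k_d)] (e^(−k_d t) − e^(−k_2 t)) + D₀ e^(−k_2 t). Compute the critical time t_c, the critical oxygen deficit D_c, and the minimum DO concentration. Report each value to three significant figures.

t_c ≈ 1.10 d; D_c ≈ 3.70 mg/L; min DO ≈ 4.79 mg/L

At the critical point dD/dt = 0, so k_d L₀ e^(−k_d t) = k_2 D. Substituting D(t) from the Streeter–Phelps equation and solving for t gives
t_c = ln[(k_2/k_d)(1 − D₀(k_2−k_d)/(k_d L₀))] / (k_2−k_d).
Here k_2−k_d = 0.5440 d⁻¹ and 1 − D₀(k_2−k_d)/(k_d L₀) = 1 − 2.94×0.5440/(0.274×14.9) = 0.6082, so
t_c = ln(2.985 × 0.6082) / 0.5440 = 0.5966 / 0.5440 = 1.097 d.
D_c = (k_d/k_2) L₀ e^(−k_d t_c) = (0.274/0.818) × 14.9 × e^(−0.274×1.097) = 0.3350 × 14.9 × 0.7405 = 3.696 mg/L.
Minimum DO = C_s − D_c = 8.49 − 3.696 = 4.794 mg/L.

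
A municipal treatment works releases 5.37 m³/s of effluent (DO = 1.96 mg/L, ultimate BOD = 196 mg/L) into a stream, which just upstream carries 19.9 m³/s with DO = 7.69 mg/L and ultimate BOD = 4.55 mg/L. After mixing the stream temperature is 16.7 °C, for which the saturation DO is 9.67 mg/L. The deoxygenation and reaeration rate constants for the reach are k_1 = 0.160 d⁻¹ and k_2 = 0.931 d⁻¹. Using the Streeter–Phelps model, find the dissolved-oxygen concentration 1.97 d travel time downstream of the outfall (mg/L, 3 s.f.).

Mixed DO = (19.9×7.69 + 5.37×1.96)/(19.9+5.37) = 163.6/25.27 = 6.472 mg/L.
Mixed L₀ = (19.9×4.55 + 5.37×196)/(25.27) = 1143/25.27 = 45.23 mg/L.
Initial deficit D₀ = C_s − DO₀ = 9.67 − 6.472 = 3.198 mg/L.
D(1.97) = [0.160×45.23/(0.931−0.160)](e^(−0.160×1.97) − e^(−0.931×1.97)) + 3.198 e^(−0.931×1.97)
= 9.387 × (0.7296 − 0.1598) + 3.198 × 0.1598 = 5.860 mg/L.
DO = 9.67 − 5.860 = 3.810 mg/L.

DO ≈ 3.81 mg/L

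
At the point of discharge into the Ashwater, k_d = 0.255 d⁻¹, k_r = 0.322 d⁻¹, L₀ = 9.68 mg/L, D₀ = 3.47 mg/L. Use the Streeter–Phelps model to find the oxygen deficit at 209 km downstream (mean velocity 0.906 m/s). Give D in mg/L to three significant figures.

D ≈ 4.52 mg/L

Travel time t = x/v = 209 km / (0.906 m/s) = 209000 m / 0.906 m/s = 230700 s = 2.670 d.
k_d L₀/(k_r−k_d) = 0.255×9.68/(0.322−0.255) = 2.468/0.06700 = 36.84 mg/L.
e^(−k_d t) = e^(−0.255×2.670) = 0.5062; e^(−k_r t) = e^(−0.322×2.670) = 0.4233.
D = 36.84 × (0.5062 − 0.4233) + 3.47 × 0.4233 = 3.055 + 1.469 = 4.523 mg/L.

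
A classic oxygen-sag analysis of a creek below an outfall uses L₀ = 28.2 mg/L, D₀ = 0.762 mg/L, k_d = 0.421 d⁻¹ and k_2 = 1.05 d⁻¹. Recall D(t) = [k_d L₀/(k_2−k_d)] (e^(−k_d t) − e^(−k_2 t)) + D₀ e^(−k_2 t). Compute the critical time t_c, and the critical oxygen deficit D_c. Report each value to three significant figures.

At the critical point dD/dt = 0, so k_d L₀ e^(−k_d t) = k_2 D. Substituting D(t) from the Streeter–Phelps equation and solving for t gives
t_c = ln[(k_2/k_d)(1 − D₀(k_2−k_d)/(k_d L₀))] / (k_2−k_d).
Here k_2−k_d = 0.6290 d⁻¹ and 1 − D₀(k_2−k_d)/(k_d L₀) = 1 − 0.762×0.6290/(0.421×28.2) = 0.9596, so
t_c = ln(2.494 × 0.9596) / 0.6290 = 0.8727 / 0.6290 = 1.387 d.
D_c = (k_d/k_2) L₀ e^(−k_d t_c) = (0.421/1.05) × 28.2 × e^(−0.421×1.387) = 0.4010 × 28.2 × 0.5576 = 6.305 mg/L.

t_c ≈ 1.39 d; D_c ≈ 6.30 mg/L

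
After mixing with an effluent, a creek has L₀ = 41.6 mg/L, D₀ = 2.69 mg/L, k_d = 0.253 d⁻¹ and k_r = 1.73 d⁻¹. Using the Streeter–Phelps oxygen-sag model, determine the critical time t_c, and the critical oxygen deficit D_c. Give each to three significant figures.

At the critical point dD/dt = 0, so k_d L₀ e^(−k_d t) = k_r D. Substituting D(t) from the Streeter–Phelps equation and solving for t gives
t_c = ln[(k_r/k_d)(1 − D₀(k_r−k_d)/(k_d L₀))] / (k_r−k_d).
Here k_r−k_d = 1.477 d⁻¹ and 1 − D₀(k_r−k_d)/(k_d L₀) = 1 − 2.69×1.477/(0.253×41.6) = 0.6225, so
t_c = ln(6.838 × 0.6225) / 1.477 = 1.448 / 1.477 = 0.9807 d.
D_c = (k_d/k_r) L₀ e^(−k_d t_c) = (0.253/1.73) × 41.6 × e^(−0.253×0.9807) = 0.1462 × 41.6 × 0.7803 = 4.747 mg/L.

t_c ≈ 0.981 d; D_c ≈ 4.75 mg/L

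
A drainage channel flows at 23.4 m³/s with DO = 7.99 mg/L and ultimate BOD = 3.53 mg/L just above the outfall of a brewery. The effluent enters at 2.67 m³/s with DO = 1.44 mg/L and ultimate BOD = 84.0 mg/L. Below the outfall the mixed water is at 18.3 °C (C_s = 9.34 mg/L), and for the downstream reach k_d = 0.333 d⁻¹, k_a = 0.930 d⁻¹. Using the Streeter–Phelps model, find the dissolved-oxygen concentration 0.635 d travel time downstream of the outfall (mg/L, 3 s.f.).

DO ≈ 6.54 mg/L

Mixed DO = (23.4×7.99 + 2.67×1.44)/(23.4+2.67) = 190.8/26.07 = 7.319 mg/L.
Mixed L₀ = (23.4×3.53 + 2.67×84.0)/(26.07) = 306.9/26.07 = 11.77 mg/L.
Initial deficit D₀ = C_s − DO₀ = 9.34 − 7.319 = 2.021 mg/L.
D(0.635) = [0.333×11.77/(0.930−0.333)](e^(−0.333×0.635) − e^(−0.930×0.635)) + 2.021 e^(−0.930×0.635)
= 6.566 × (0.8094 − 0.5540) + 2.021 × 0.5540 = 2.796 mg/L.
DO = 9.34 − 2.796 = 6.544 mg/L.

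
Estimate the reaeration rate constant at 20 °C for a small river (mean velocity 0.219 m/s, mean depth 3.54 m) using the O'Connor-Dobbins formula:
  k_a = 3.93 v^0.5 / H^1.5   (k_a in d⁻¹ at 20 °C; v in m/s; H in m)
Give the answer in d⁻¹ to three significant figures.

k_a ≈ 0.276 d⁻¹

k_a = 3.93 × 0.219^0.5 / 3.54^1.5 = 3.93 × 0.4680 / 6.660 = 0.2761 d⁻¹.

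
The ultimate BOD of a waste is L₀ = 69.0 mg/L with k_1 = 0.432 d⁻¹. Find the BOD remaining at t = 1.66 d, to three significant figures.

L ≈ 33.7 mg/L

L_t = L₀ e^(−k_1 t) = 69.0 × e^(−0.432×1.66) = 69.0 × 0.4882 = 33.68 mg/L.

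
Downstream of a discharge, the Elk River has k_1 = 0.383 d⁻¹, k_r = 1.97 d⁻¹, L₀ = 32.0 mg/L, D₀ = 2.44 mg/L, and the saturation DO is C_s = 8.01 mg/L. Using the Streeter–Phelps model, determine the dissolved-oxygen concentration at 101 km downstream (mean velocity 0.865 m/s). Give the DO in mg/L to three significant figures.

Travel time t = x/v = 101 km / (0.865 m/s) = 101000 m / 0.865 m/s = 116800 s = 1.351 d.
k_1 L₀/(k_r−k_1) = 0.383×32.0/(1.97−0.383) = 12.26/1.587 = 7.723 mg/L.
e^(−k_1 t) = e^(−0.383×1.351) = 0.5960; e^(−k_r t) = e^(−1.97×1.351) = 0.06979.
D = 7.723 × (0.5960 − 0.06979) + 2.44 × 0.06979 = 4.063 + 0.1703 = 4.234 mg/L.
DO = C_s − D = 8.01 − 4.234 = 3.776 mg/L.

DO ≈ 3.78 mg/L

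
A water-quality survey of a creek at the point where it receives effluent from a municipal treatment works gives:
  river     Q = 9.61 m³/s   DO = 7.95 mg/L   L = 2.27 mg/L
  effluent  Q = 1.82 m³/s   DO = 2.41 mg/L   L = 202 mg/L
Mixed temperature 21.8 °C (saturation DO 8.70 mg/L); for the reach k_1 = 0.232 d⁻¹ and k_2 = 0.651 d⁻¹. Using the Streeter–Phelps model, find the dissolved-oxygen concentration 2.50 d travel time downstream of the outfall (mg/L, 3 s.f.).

Mixed DO = (9.61×7.95 + 1.82×2.41)/(9.61+1.82) = 80.79/11.43 = 7.068 mg/L.
Mixed L₀ = (9.61×2.27 + 1.82×202)/(11.43) = 389.5/11.43 = 34.07 mg/L.
Initial deficit D₀ = C_s − DO₀ = 8.70 − 7.068 = 1.632 mg/L.
D(2.50) = [0.232×34.07/(0.651−0.232)](e^(−0.232×2.50) − e^(−0.651×2.50)) + 1.632 e^(−0.651×2.50)
= 18.87 × (0.5599 − 0.1964) + 1.632 × 0.1964 = 7.178 mg/L.
DO = 8.70 − 7.178 = 1.522 mg/L.

DO ≈ 1.52 mg/L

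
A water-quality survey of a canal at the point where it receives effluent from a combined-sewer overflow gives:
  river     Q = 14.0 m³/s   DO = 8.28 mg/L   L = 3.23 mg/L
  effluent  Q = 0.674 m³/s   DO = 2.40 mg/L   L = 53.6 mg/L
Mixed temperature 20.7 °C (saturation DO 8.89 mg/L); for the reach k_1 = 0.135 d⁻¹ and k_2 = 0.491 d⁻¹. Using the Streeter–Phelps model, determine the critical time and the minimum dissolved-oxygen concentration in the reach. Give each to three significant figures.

Mixed DO = (14.0×8.28 + 0.674×2.40)/(14.0+0.674) = 117.5/14.67 = 8.010 mg/L.
Mixed L₀ = (14.0×3.23 + 0.674×53.6)/(14.67) = 81.35/14.67 = 5.544 mg/L.
Initial deficit D₀ = C_s − DO₀ = 8.89 − 8.010 = 0.8801 mg/L.
t_c = (1/0.3560) ln[(0.491/0.135)(1 − 0.8801×0.3560/(0.135×5.544))] = 2.809 × ln(2.114) = 2.103 d.
D_c = (0.135/0.491) × 5.544 × e^(−0.135×2.103) = 0.2749 × 5.544 × 0.7528 = 1.147 mg/L.
Minimum DO = 8.89 − 1.147 = 7.743 mg/L.

t_c ≈ 2.10 d; minimum DO ≈ 7.74 mg/L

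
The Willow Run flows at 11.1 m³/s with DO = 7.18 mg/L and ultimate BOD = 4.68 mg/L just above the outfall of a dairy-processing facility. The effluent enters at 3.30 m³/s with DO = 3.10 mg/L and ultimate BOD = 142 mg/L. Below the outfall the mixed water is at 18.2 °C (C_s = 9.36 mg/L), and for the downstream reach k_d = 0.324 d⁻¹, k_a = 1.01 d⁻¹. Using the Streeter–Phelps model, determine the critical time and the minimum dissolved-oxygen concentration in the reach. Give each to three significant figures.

Mixed DO = (11.1×7.18 + 3.30×3.10)/(11.1+3.30) = 89.93/14.40 = 6.245 mg/L.
Mixed L₀ = (11.1×4.68 + 3.30×142)/(14.40) = 520.5/14.40 = 36.15 mg/L.
Initial deficit D₀ = C_s − DO₀ = 9.36 − 6.245 = 3.115 mg/L.
t_c = (1/0.6860) ln[(1.01/0.324)(1 − 3.115×0.6860/(0.324×36.15))] = 1.458 × ln(2.549) = 1.364 d.
D_c = (0.324/1.01) × 36.15 × e^(−0.324×1.364) = 0.3208 × 36.15 × 0.6428 = 7.455 mg/L.
Minimum DO = 9.36 − 7.455 = 1.905 mg/L.

t_c ≈ 1.36 d; minimum DO ≈ 1.91 mg/L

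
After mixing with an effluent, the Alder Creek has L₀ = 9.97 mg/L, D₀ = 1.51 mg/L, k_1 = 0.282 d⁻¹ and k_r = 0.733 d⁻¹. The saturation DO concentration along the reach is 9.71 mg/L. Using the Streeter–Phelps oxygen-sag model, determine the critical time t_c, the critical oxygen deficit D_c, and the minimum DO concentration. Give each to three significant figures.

t_c = [1/(k_r−k_1)] ln[(k_r/k_1)(1 − D₀(k_r−k_1)/(k_1 L₀))]
= [1/(0.733−0.282)] ln[(0.733/0.282)(1 − 1.51×0.4510/(0.282×9.97))]
= (1/0.4510) ln[2.599 × 0.7578] = 2.217 × ln(1.970) = 2.217 × 0.6779 = 1.503 d.
D_c = (k_1/k_r) L₀ e^(−k_1 t_c) = (0.282/0.733) × 9.97 × e^(−0.282×1.503) = 0.3847 × 9.97 × 0.6545 = 2.510 mg/L.
Minimum DO = C_s − D_c = 9.71 − 2.510 = 7.200 mg/L.

t_c ≈ 1.50 d; D_c ≈ 2.51 mg/L; min DO ≈ 7.20 mg/L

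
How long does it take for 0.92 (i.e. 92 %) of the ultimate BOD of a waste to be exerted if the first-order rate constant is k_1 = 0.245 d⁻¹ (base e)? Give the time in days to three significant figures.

t ≈ 10.3 d

y/L₀ = 1 − e^(−k_1 t) = 0.92 ⇒ e^(−k_1 t) = 0.0800
t = −ln(0.0800) / 0.245 = 2.526 / 0.245 = 10.31 d.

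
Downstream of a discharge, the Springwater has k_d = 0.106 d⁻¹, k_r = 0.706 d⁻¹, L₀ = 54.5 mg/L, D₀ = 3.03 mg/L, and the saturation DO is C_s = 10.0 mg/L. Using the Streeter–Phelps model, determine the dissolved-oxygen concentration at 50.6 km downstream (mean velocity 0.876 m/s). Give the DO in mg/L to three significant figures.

Travel time t = x/v = 50.6 km / (0.876 m/s) = 50600 m / 0.876 m/s = 57760 s = 0.6685 d.
k_d L₀/(k_r−k_d) = 0.106×54.5/(0.706−0.106) = 5.777/0.6000 = 9.628 mg/L.
e^(−k_d t) = e^(−0.106×0.6685) = 0.9316; e^(−k_r t) = e^(−0.706×0.6685) = 0.6238.
D = 9.628 × (0.9316 − 0.6238) + 3.03 × 0.6238 = 2.964 + 1.890 = 4.854 mg/L.
DO = C_s − D = 10.0 − 4.854 = 5.146 mg/L.

DO ≈ 5.15 mg/L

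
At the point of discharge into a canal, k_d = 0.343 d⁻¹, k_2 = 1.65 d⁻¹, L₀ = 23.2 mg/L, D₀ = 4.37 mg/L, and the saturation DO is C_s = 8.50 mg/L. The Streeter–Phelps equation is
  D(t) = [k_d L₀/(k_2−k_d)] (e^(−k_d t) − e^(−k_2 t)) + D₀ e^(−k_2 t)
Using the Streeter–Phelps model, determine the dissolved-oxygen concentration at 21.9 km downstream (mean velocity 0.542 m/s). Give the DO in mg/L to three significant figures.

Travel time t = x/v = 21.9 km / (0.542 m/s) = 21900 m / 0.542 m/s = 40410 s = 0.4677 d.
k_d L₀/(k_2−k_d) = 0.343×23.2/(1.65−0.343) = 7.958/1.307 = 6.088 mg/L.
e^(−k_d t) = e^(−0.343×0.4677) = 0.8518; e^(−k_2 t) = e^(−1.65×0.4677) = 0.4623.
D = 6.088 × (0.8518 − 0.4623) + 4.37 × 0.4623 = 2.372 + 2.020 = 4.392 mg/L.
DO = C_s − D = 8.50 − 4.392 = 4.108 mg/L.

DO ≈ 4.11 mg/L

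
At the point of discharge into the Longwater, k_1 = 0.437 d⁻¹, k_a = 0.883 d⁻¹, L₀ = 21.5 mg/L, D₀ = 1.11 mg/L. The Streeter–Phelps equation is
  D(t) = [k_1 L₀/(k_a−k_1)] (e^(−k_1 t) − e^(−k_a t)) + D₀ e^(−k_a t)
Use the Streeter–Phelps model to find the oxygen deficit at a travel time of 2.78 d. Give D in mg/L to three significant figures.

D ≈ 4.54 mg/L

k_1 L₀/(k_a−k_1) = 0.437×21.5/(0.883−0.437) = 9.396/0.4460 = 21.07 mg/L.
e^(−k_1 t) = e^(−0.437×2.780) = 0.2968; e^(−k_a t) = e^(−0.883×2.780) = 0.08589.
D = 21.07 × (0.2968 − 0.08589) + 1.11 × 0.08589 = 4.442 + 0.09533 = 4.537 mg/L.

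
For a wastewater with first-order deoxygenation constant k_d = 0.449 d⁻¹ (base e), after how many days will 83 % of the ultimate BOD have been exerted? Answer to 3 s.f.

y/L₀ = 1 − e^(−k_d t) = 0.83 ⇒ e^(−k_d t) = 0.170
t = −ln(0.170) / 0.449 = 1.772 / 0.449 = 3.946 d.

t ≈ 3.95 d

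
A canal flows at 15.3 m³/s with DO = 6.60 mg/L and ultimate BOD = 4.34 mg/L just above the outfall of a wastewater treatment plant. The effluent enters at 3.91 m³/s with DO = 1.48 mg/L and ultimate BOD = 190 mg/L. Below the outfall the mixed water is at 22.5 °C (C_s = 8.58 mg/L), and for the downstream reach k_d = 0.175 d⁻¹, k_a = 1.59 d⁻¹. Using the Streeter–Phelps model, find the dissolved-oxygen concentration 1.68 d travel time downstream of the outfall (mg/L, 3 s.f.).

DO ≈ 4.85 mg/L

Mixed DO = (15.3×6.60 + 3.91×1.48)/(15.3+3.91) = 106.8/19.21 = 5.558 mg/L.
Mixed L₀ = (15.3×4.34 + 3.91×190)/(19.21) = 809.3/19.21 = 42.13 mg/L.
Initial deficit D₀ = C_s − DO₀ = 8.58 − 5.558 = 3.022 mg/L.
D(1.68) = [0.175×42.13/(1.59−0.175)](e^(−0.175×1.68) − e^(−1.59×1.68)) + 3.022 e^(−1.59×1.68)
= 5.210 × (0.7453 − 0.06917) + 3.022 × 0.06917 = 3.732 mg/L.
DO = 8.58 − 3.732 = 4.848 mg/L.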